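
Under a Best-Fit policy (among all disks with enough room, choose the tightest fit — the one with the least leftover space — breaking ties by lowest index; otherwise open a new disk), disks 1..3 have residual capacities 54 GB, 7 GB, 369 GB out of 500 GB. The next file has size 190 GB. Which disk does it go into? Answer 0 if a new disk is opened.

Disks with room: disk 3 (369 GB).
Tightest fit is disk 3 with 369 GB free.

3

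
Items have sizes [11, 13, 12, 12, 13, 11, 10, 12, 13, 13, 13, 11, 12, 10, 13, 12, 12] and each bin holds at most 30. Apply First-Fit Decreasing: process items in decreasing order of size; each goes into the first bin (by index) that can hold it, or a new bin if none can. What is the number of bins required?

Sorted descending: 13, 13, 13, 13, 13, 13, 12, 12, 12, 12, 12, 12, 11, 11, 11, 10, 10.
Put 13 in bin 1; 17 remain.
Put 13 in bin 1; 4 remain.
Put 13 in bin 2; 17 remain.
Put 13 in bin 2; 4 remain.
Put 13 in bin 3; 17 remain.
Put 13 in bin 3; 4 remain.
Put 12 in bin 4; 18 remain.
Put 12 in bin 4; 6 remain.
Put 12 in bin 5; 18 remain.
Put 12 in bin 5; 6 remain.
Put 12 in bin 6; 18 remain.
Put 12 in bin 6; 6 remain.
Put 11 in bin 7; 19 remain.
Put 11 in bin 7; 8 remain.
Put 11 in bin 8; 19 remain.
Put 10 in bin 8; 9 remain.
Put 10 in bin 9; 20 remain.
Final bins: [13,13] [13,13] [13,13] [12,12] [12,12] [12,12] [11,11] [11,10] [10].

9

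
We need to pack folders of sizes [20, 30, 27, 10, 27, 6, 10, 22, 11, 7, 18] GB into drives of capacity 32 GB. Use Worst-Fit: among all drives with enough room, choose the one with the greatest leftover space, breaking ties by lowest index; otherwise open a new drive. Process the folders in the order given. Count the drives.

drive 1: place 20 GB, 12 GB left
drive 2: place 30 GB, 2 GB left
drive 3: place 27 GB, 5 GB left
drive 1: place 10 GB, 2 GB left
drive 4: place 27 GB, 5 GB left
drive 5: place 6 GB, 26 GB left
drive 5: place 10 GB, 16 GB left
drive 6: place 22 GB, 10 GB left
drive 5: place 11 GB, 5 GB left
drive 6: place 7 GB, 3 GB left
drive 7: place 18 GB, 14 GB left
Final drives: [20,10] [30] [27] [27] [6,10,11] [22,7] [18].

7 drives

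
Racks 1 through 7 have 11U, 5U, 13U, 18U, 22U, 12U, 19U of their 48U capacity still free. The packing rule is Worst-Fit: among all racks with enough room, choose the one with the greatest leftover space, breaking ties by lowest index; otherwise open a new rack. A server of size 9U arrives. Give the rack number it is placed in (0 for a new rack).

5

Racks with room: rack 1 (11U), rack 3 (13U), rack 4 (18U), rack 5 (22U), rack 6 (12U), rack 7 (19U).
Most room is rack 5 with 22U free.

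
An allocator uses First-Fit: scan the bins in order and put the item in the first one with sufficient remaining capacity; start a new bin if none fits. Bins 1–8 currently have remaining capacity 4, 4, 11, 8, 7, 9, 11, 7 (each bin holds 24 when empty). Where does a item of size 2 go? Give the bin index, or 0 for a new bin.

Bins with room: bin 1 (4), bin 2 (4), bin 3 (11), bin 4 (8), bin 5 (7), bin 6 (9), bin 7 (11), bin 8 (7).
The first with room is bin 1.

1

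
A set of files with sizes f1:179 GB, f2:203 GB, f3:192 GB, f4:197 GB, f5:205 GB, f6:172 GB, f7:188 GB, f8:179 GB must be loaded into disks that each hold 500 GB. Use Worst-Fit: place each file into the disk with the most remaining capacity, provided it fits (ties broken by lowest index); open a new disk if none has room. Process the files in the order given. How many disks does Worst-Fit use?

f1 (179 GB) → disk 1 (remaining 321 GB)
f2 (203 GB) → disk 1 (remaining 118 GB)
f3 (192 GB) → disk 2 (remaining 308 GB)
f4 (197 GB) → disk 2 (remaining 111 GB)
f5 (205 GB) → disk 3 (remaining 295 GB)
f6 (172 GB) → disk 3 (remaining 123 GB)
f7 (188 GB) → disk 4 (remaining 312 GB)
f8 (179 GB) → disk 4 (remaining 133 GB)

4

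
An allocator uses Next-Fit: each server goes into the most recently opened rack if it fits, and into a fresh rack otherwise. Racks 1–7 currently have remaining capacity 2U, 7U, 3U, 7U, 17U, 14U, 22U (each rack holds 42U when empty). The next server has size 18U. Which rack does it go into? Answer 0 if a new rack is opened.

Next-Fit only looks at rack 7, which has 22U free.
18U fits there.

7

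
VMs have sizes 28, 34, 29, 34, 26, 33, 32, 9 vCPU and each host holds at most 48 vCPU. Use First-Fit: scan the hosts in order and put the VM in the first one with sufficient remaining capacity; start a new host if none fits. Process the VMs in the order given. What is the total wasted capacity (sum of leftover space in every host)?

Put 28 vCPU in host 1; 20 vCPU remain.
Put 34 vCPU in host 2; 14 vCPU remain.
Put 29 vCPU in host 3; 19 vCPU remain.
Put 34 vCPU in host 4; 14 vCPU remain.
Put 26 vCPU in host 5; 22 vCPU remain.
Put 33 vCPU in host 6; 15 vCPU remain.
Put 32 vCPU in host 7; 16 vCPU remain.
Put 9 vCPU in host 1; 11 vCPU remain.
7 hosts × 48 vCPU = 336 vCPU; used 225 vCPU; unused 111 vCPU.

111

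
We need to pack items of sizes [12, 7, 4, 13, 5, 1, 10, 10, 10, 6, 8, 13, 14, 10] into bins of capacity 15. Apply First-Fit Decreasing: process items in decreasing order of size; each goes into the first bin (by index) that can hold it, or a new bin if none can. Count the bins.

Sorted descending: 14, 13, 13, 12, 10, 10, 10, 10, 8, 7, 6, 5, 4, 1.
bin 1: place 14, 1 left
bin 2: place 13, 2 left
bin 3: place 13, 2 left
bin 4: place 12, 3 left
bin 5: place 10, 5 left
bin 6: place 10, 5 left
bin 7: place 10, 5 left
bin 8: place 10, 5 left
bin 9: place 8, 7 left
bin 9: place 7, 0 left
bin 10: place 6, 9 left
bin 5: place 5, 0 left
bin 6: place 4, 1 left
bin 1: place 1, 0 left

10 bins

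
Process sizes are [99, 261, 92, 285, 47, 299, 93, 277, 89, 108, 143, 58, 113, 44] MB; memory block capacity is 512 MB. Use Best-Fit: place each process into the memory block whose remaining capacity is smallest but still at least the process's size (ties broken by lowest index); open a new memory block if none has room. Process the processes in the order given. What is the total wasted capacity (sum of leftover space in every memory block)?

99 MB → memory block 1 (remaining 413 MB)
261 MB → memory block 1 (remaining 152 MB)
92 MB → memory block 1 (remaining 60 MB)
285 MB → memory block 2 (remaining 227 MB)
47 MB → memory block 1 (remaining 13 MB)
299 MB → memory block 3 (remaining 213 MB)
93 MB → memory block 3 (remaining 120 MB)
277 MB → memory block 4 (remaining 235 MB)
89 MB → memory block 3 (remaining 31 MB)
108 MB → memory block 2 (remaining 119 MB)
143 MB → memory block 4 (remaining 92 MB)
58 MB → memory block 4 (remaining 34 MB)
113 MB → memory block 2 (remaining 6 MB)
44 MB → memory block 5 (remaining 468 MB)
5 memory blocks × 512 MB = 2560 MB; used 2008 MB; unused 552 MB.

552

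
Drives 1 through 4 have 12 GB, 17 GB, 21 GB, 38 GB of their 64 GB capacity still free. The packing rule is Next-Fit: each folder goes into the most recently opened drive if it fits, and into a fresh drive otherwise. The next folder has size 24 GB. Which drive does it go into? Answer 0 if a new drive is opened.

4

Next-Fit only looks at drive 4, which has 38 GB free.
24 GB fits there.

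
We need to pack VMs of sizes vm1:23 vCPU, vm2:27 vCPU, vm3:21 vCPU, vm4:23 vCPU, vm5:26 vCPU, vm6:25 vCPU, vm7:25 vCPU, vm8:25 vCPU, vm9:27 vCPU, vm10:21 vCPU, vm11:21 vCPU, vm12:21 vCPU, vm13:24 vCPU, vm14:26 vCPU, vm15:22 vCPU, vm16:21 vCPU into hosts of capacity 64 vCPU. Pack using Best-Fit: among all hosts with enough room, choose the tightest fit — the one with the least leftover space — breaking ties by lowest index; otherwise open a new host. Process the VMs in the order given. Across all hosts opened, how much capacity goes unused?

134

Put vm1 (23 vCPU) in host 1; 41 vCPU remain.
Put vm2 (27 vCPU) in host 1; 14 vCPU remain.
Put vm3 (21 vCPU) in host 2; 43 vCPU remain.
Put vm4 (23 vCPU) in host 2; 20 vCPU remain.
Put vm5 (26 vCPU) in host 3; 38 vCPU remain.
Put vm6 (25 vCPU) in host 3; 13 vCPU remain.
Put vm7 (25 vCPU) in host 4; 39 vCPU remain.
Put vm8 (25 vCPU) in host 4; 14 vCPU remain.
Put vm9 (27 vCPU) in host 5; 37 vCPU remain.
Put vm10 (21 vCPU) in host 5; 16 vCPU remain.
Put vm11 (21 vCPU) in host 6; 43 vCPU remain.
Put vm12 (21 vCPU) in host 6; 22 vCPU remain.
Put vm13 (24 vCPU) in host 7; 40 vCPU remain.
Put vm14 (26 vCPU) in host 7; 14 vCPU remain.
Put vm15 (22 vCPU) in host 6; 0 vCPU remain.
Put vm16 (21 vCPU) in host 8; 43 vCPU remain.
8 hosts × 64 vCPU = 512 vCPU; used 378 vCPU; unused 134 vCPU.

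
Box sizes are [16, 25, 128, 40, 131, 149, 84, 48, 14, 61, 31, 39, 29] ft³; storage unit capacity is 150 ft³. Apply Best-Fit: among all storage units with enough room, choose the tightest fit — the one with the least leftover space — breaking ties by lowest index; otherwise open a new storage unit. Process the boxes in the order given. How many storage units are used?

Put 16 ft³ in storage unit 1; 134 ft³ remain.
Put 25 ft³ in storage unit 1; 109 ft³ remain.
Put 128 ft³ in storage unit 2; 22 ft³ remain.
Put 40 ft³ in storage unit 1; 69 ft³ remain.
Put 131 ft³ in storage unit 3; 19 ft³ remain.
Put 149 ft³ in storage unit 4; 1 ft³ remain.
Put 84 ft³ in storage unit 5; 66 ft³ remain.
Put 48 ft³ in storage unit 5; 18 ft³ remain.
Put 14 ft³ in storage unit 5; 4 ft³ remain.
Put 61 ft³ in storage unit 1; 8 ft³ remain.
Put 31 ft³ in storage unit 6; 119 ft³ remain.
Put 39 ft³ in storage unit 6; 80 ft³ remain.
Put 29 ft³ in storage unit 6; 51 ft³ remain.

6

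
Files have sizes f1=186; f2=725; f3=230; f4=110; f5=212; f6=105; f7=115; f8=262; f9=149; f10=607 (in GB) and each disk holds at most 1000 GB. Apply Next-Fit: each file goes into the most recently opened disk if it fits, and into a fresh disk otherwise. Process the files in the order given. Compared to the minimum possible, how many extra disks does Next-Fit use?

Next-Fit: [186,725] [230,110,212,105,115] [262,149] [607] → 4 disks.
Total size 2701 GB; any packing needs at least ⌈2701/1000⌉ = 3 disks.
An optimal packing achieves that bound: [725,262] [607,230,149] [212,186,115,110,105] → 3 disks.
Excess: 4 − 3 = 1.

1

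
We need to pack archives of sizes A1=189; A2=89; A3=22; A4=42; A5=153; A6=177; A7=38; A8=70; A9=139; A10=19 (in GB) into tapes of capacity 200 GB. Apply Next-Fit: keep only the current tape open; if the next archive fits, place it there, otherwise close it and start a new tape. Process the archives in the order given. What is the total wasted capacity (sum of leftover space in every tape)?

262

Put A1 (189 GB) in tape 1; 11 GB remain.
Put A2 (89 GB) in tape 2; 111 GB remain.
Put A3 (22 GB) in tape 2; 89 GB remain.
Put A4 (42 GB) in tape 2; 47 GB remain.
Put A5 (153 GB) in tape 3; 47 GB remain.
Put A6 (177 GB) in tape 4; 23 GB remain.
Put A7 (38 GB) in tape 5; 162 GB remain.
Put A8 (70 GB) in tape 5; 92 GB remain.
Put A9 (139 GB) in tape 6; 61 GB remain.
Put A10 (19 GB) in tape 6; 42 GB remain.
6 tapes × 200 GB = 1200 GB; used 938 GB; unused 262 GB.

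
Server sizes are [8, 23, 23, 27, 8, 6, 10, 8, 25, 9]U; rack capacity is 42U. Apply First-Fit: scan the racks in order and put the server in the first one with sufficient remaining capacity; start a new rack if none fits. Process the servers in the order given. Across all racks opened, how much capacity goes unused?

21

8U → rack 1 (remaining 34U)
23U → rack 1 (remaining 11U)
23U → rack 2 (remaining 19U)
27U → rack 3 (remaining 15U)
8U → rack 1 (remaining 3U)
6U → rack 2 (remaining 13U)
10U → rack 2 (remaining 3U)
8U → rack 3 (remaining 7U)
25U → rack 4 (remaining 17U)
9U → rack 4 (remaining 8U)
4 racks × 42U = 168U; used 147U; unused 21U.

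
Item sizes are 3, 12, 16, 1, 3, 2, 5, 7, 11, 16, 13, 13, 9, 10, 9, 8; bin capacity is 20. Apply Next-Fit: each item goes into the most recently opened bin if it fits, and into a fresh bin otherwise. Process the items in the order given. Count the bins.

bin 1: place 3, 17 left
bin 1: place 12, 5 left
bin 2: place 16, 4 left
bin 2: place 1, 3 left
bin 2: place 3, 0 left
bin 3: place 2, 18 left
bin 3: place 5, 13 left
bin 3: place 7, 6 left
bin 4: place 11, 9 left
bin 5: place 16, 4 left
bin 6: place 13, 7 left
bin 7: place 13, 7 left
bin 8: place 9, 11 left
bin 8: place 10, 1 left
bin 9: place 9, 11 left
bin 9: place 8, 3 left

9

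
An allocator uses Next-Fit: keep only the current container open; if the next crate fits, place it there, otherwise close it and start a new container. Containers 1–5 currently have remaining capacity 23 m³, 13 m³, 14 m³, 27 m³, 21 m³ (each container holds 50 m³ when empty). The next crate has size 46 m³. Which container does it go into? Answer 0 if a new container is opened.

Next-Fit only looks at container 5, which has 21 m³ free.
46 m³ does not fit, so a new container is opened.

0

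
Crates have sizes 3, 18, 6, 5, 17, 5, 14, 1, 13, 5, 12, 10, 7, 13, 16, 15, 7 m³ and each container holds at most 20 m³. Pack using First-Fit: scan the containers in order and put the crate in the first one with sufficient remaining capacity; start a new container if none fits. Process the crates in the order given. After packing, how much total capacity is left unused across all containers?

33

container 1: place 3 m³, 17 m³ left
container 2: place 18 m³, 2 m³ left
container 1: place 6 m³, 11 m³ left
container 1: place 5 m³, 6 m³ left
container 3: place 17 m³, 3 m³ left
container 1: place 5 m³, 1 m³ left
container 4: place 14 m³, 6 m³ left
container 1: place 1 m³, 0 m³ left
container 5: place 13 m³, 7 m³ left
container 4: place 5 m³, 1 m³ left
container 6: place 12 m³, 8 m³ left
container 7: place 10 m³, 10 m³ left
container 5: place 7 m³, 0 m³ left
container 8: place 13 m³, 7 m³ left
container 9: place 16 m³, 4 m³ left
container 10: place 15 m³, 5 m³ left
container 6: place 7 m³, 1 m³ left
10 containers × 20 m³ = 200 m³; used 167 m³; unused 33 m³.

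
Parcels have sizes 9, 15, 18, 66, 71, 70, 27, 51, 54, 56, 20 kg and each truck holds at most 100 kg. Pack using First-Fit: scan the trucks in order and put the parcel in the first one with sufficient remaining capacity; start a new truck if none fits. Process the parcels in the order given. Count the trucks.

7

Put 9 kg in truck 1; 91 kg remain.
Put 15 kg in truck 1; 76 kg remain.
Put 18 kg in truck 1; 58 kg remain.
Put 66 kg in truck 2; 34 kg remain.
Put 71 kg in truck 3; 29 kg remain.
Put 70 kg in truck 4; 30 kg remain.
Put 27 kg in truck 1; 31 kg remain.
Put 51 kg in truck 5; 49 kg remain.
Put 54 kg in truck 6; 46 kg remain.
Put 56 kg in truck 7; 44 kg remain.
Put 20 kg in truck 1; 11 kg remain.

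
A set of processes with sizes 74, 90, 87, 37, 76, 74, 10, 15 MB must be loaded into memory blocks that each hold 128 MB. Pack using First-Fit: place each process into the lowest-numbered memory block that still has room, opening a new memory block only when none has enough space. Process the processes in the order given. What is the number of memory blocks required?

5

memory block 1: place 74 MB, 54 MB left
memory block 2: place 90 MB, 38 MB left
memory block 3: place 87 MB, 41 MB left
memory block 1: place 37 MB, 17 MB left
memory block 4: place 76 MB, 52 MB left
memory block 5: place 74 MB, 54 MB left
memory block 1: place 10 MB, 7 MB left
memory block 2: place 15 MB, 23 MB left
Final memory blocks: [74,37,10] [90,15] [87] [76] [74].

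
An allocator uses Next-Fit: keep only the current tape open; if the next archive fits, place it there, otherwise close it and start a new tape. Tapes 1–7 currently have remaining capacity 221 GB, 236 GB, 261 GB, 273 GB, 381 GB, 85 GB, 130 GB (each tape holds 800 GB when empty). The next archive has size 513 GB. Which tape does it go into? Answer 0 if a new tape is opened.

Next-Fit only looks at tape 7, which has 130 GB free.
513 GB does not fit, so a new tape is opened.

0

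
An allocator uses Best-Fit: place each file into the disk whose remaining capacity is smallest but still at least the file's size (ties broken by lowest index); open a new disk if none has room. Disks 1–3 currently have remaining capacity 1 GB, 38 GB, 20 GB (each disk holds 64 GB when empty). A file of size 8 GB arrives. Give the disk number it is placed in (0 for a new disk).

Disks with room: disk 2 (38 GB), disk 3 (20 GB).
Tightest fit is disk 3 with 20 GB free.

3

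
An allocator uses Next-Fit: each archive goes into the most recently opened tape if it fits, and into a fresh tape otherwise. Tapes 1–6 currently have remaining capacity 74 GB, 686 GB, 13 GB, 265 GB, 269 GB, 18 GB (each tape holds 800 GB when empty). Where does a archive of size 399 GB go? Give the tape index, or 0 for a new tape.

Next-Fit only looks at tape 6, which has 18 GB free.
399 GB does not fit, so a new tape is opened.

0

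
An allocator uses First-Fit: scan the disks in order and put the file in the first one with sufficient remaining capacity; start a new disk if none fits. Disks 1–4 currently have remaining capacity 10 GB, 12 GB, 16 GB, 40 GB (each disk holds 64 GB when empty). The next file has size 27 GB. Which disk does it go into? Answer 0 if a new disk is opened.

Disks with room: disk 4 (40 GB).
The first with room is disk 4.

4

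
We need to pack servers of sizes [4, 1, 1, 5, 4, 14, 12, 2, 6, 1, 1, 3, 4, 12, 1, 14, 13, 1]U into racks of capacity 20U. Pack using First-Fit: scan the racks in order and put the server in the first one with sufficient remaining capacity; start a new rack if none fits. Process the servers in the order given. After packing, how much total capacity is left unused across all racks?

21

4U → rack 1 (remaining 16U)
1U → rack 1 (remaining 15U)
1U → rack 1 (remaining 14U)
5U → rack 1 (remaining 9U)
4U → rack 1 (remaining 5U)
14U → rack 2 (remaining 6U)
12U → rack 3 (remaining 8U)
2U → rack 1 (remaining 3U)
6U → rack 2 (remaining 0U)
1U → rack 1 (remaining 2U)
1U → rack 1 (remaining 1U)
3U → rack 3 (remaining 5U)
4U → rack 3 (remaining 1U)
12U → rack 4 (remaining 8U)
1U → rack 1 (remaining 0U)
14U → rack 5 (remaining 6U)
13U → rack 6 (remaining 7U)
1U → rack 3 (remaining 0U)
6 racks × 20U = 120U; used 99U; unused 21U.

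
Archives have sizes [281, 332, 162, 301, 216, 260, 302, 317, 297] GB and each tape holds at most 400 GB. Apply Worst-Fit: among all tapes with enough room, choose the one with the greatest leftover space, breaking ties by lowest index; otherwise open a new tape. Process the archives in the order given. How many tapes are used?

8

Put 281 GB in tape 1; 119 GB remain.
Put 332 GB in tape 2; 68 GB remain.
Put 162 GB in tape 3; 238 GB remain.
Put 301 GB in tape 4; 99 GB remain.
Put 216 GB in tape 3; 22 GB remain.
Put 260 GB in tape 5; 140 GB remain.
Put 302 GB in tape 6; 98 GB remain.
Put 317 GB in tape 7; 83 GB remain.
Put 297 GB in tape 8; 103 GB remain.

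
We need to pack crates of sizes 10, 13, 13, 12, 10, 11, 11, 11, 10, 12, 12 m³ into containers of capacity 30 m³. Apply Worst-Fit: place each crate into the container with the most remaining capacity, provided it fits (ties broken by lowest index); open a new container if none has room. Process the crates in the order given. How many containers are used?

6

10 m³ → container 1 (remaining 20 m³)
13 m³ → container 1 (remaining 7 m³)
13 m³ → container 2 (remaining 17 m³)
12 m³ → container 2 (remaining 5 m³)
10 m³ → container 3 (remaining 20 m³)
11 m³ → container 3 (remaining 9 m³)
11 m³ → container 4 (remaining 19 m³)
11 m³ → container 4 (remaining 8 m³)
10 m³ → container 5 (remaining 20 m³)
12 m³ → container 5 (remaining 8 m³)
12 m³ → container 6 (remaining 18 m³)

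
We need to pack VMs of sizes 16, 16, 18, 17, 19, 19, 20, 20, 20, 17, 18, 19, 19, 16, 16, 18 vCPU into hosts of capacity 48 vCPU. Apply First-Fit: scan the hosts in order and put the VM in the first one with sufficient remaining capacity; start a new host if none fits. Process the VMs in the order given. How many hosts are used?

16 vCPU → host 1 (remaining 32 vCPU)
16 vCPU → host 1 (remaining 16 vCPU)
18 vCPU → host 2 (remaining 30 vCPU)
17 vCPU → host 2 (remaining 13 vCPU)
19 vCPU → host 3 (remaining 29 vCPU)
19 vCPU → host 3 (remaining 10 vCPU)
20 vCPU → host 4 (remaining 28 vCPU)
20 vCPU → host 4 (remaining 8 vCPU)
20 vCPU → host 5 (remaining 28 vCPU)
17 vCPU → host 5 (remaining 11 vCPU)
18 vCPU → host 6 (remaining 30 vCPU)
19 vCPU → host 6 (remaining 11 vCPU)
19 vCPU → host 7 (remaining 29 vCPU)
16 vCPU → host 1 (remaining 0 vCPU)
16 vCPU → host 7 (remaining 13 vCPU)
18 vCPU → host 8 (remaining 30 vCPU)
Final hosts: [16,16,16] [18,17] [19,19] [20,20] [20,17] [18,19] [19,16] [18].

8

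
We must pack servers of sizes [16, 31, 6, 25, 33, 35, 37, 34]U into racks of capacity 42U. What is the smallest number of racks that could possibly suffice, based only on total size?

Total size = 16 + 31 + 6 + 25 + 33 + 35 + 37 + 34 = 217U.
⌈217 / 42⌉ = 6.

6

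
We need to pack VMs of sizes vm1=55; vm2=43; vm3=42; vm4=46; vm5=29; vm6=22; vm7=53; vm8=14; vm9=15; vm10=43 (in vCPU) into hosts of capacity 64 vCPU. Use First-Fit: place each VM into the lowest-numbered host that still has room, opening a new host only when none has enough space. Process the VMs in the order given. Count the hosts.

Put vm1 (55 vCPU) in host 1; 9 vCPU remain.
Put vm2 (43 vCPU) in host 2; 21 vCPU remain.
Put vm3 (42 vCPU) in host 3; 22 vCPU remain.
Put vm4 (46 vCPU) in host 4; 18 vCPU remain.
Put vm5 (29 vCPU) in host 5; 35 vCPU remain.
Put vm6 (22 vCPU) in host 3; 0 vCPU remain.
Put vm7 (53 vCPU) in host 6; 11 vCPU remain.
Put vm8 (14 vCPU) in host 2; 7 vCPU remain.
Put vm9 (15 vCPU) in host 4; 3 vCPU remain.
Put vm10 (43 vCPU) in host 7; 21 vCPU remain.

7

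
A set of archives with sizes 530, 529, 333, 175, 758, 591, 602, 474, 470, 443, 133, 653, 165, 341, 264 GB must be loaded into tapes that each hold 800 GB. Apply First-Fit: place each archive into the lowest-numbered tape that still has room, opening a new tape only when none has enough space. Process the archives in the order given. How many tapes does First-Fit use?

530 GB → tape 1 (remaining 270 GB)
529 GB → tape 2 (remaining 271 GB)
333 GB → tape 3 (remaining 467 GB)
175 GB → tape 1 (remaining 95 GB)
758 GB → tape 4 (remaining 42 GB)
591 GB → tape 5 (remaining 209 GB)
602 GB → tape 6 (remaining 198 GB)
474 GB → tape 7 (remaining 326 GB)
470 GB → tape 8 (remaining 330 GB)
443 GB → tape 3 (remaining 24 GB)
133 GB → tape 2 (remaining 138 GB)
653 GB → tape 9 (remaining 147 GB)
165 GB → tape 5 (remaining 44 GB)
341 GB → tape 10 (remaining 459 GB)
264 GB → tape 7 (remaining 62 GB)

10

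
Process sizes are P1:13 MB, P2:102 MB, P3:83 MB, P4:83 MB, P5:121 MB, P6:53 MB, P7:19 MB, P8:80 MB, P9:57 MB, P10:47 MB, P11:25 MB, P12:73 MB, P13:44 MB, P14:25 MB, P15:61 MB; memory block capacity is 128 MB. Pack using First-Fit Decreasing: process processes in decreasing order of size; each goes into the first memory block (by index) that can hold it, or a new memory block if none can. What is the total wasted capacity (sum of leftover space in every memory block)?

138

Sorted descending: 121, 102, 83, 83, 80, 73, 61, 57, 53, 47, 44, 25, 25, 19, 13.
memory block 1: place 121 MB, 7 MB left
memory block 2: place 102 MB, 26 MB left
memory block 3: place 83 MB, 45 MB left
memory block 4: place 83 MB, 45 MB left
memory block 5: place 80 MB, 48 MB left
memory block 6: place 73 MB, 55 MB left
memory block 7: place 61 MB, 67 MB left
memory block 7: place 57 MB, 10 MB left
memory block 6: place 53 MB, 2 MB left
memory block 5: place 47 MB, 1 MB left
memory block 3: place 44 MB, 1 MB left
memory block 2: place 25 MB, 1 MB left
memory block 4: place 25 MB, 20 MB left
memory block 4: place 19 MB, 1 MB left
memory block 8: place 13 MB, 115 MB left
8 memory blocks × 128 MB = 1024 MB; used 886 MB; unused 138 MB.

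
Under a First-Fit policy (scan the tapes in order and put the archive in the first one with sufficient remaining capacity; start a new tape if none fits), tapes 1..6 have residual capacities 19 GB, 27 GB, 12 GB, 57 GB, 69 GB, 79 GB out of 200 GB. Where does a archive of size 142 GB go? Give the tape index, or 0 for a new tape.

No tape has ≥ 142 GB free, so a new tape is opened.

0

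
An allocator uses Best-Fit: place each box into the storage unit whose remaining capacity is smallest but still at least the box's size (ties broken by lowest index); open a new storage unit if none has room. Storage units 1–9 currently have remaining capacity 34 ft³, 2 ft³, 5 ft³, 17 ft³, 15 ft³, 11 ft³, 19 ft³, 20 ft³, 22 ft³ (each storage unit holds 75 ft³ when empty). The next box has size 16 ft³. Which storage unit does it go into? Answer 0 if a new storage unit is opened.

4

Storage units with room: storage unit 1 (34 ft³), storage unit 4 (17 ft³), storage unit 7 (19 ft³), storage unit 8 (20 ft³), storage unit 9 (22 ft³).
Tightest fit is storage unit 4 with 17 ft³ free.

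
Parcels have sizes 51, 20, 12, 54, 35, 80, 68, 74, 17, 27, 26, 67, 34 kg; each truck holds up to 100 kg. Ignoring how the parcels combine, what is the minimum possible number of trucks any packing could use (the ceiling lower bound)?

Total size = 51 + 20 + 12 + 54 + 35 + 80 + 68 + 74 + 17 + 27 + 26 + 67 + 34 = 565 kg.
⌈565 / 100⌉ = 6.

6 trucks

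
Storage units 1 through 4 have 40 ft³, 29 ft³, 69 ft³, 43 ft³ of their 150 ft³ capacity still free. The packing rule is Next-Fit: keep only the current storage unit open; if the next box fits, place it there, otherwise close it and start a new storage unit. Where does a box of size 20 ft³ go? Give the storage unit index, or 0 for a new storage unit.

Next-Fit only looks at storage unit 4, which has 43 ft³ free.
20 ft³ fits there.

4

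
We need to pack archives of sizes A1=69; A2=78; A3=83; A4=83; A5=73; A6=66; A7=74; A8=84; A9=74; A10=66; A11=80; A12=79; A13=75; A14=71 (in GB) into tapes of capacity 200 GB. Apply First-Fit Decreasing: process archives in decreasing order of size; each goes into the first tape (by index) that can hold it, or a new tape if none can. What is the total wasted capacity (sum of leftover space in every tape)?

345

Sorted descending: 84, 83, 83, 80, 79, 78, 75, 74, 74, 73, 71, 69, 66, 66.
Put 84 GB in tape 1; 116 GB remain.
Put 83 GB in tape 1; 33 GB remain.
Put 83 GB in tape 2; 117 GB remain.
Put 80 GB in tape 2; 37 GB remain.
Put 79 GB in tape 3; 121 GB remain.
Put 78 GB in tape 3; 43 GB remain.
Put 75 GB in tape 4; 125 GB remain.
Put 74 GB in tape 4; 51 GB remain.
Put 74 GB in tape 5; 126 GB remain.
Put 73 GB in tape 5; 53 GB remain.
Put 71 GB in tape 6; 129 GB remain.
Put 69 GB in tape 6; 60 GB remain.
Put 66 GB in tape 7; 134 GB remain.
Put 66 GB in tape 7; 68 GB remain.
7 tapes × 200 GB = 1400 GB; used 1055 GB; unused 345 GB.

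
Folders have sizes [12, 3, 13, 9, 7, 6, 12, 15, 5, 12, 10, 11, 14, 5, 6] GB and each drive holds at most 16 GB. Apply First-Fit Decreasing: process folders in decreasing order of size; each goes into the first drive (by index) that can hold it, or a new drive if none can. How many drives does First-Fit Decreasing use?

Sorted descending: 15, 14, 13, 12, 12, 12, 11, 10, 9, 7, 6, 6, 5, 5, 3.
15 GB → drive 1 (remaining 1 GB)
14 GB → drive 2 (remaining 2 GB)
13 GB → drive 3 (remaining 3 GB)
12 GB → drive 4 (remaining 4 GB)
12 GB → drive 5 (remaining 4 GB)
12 GB → drive 6 (remaining 4 GB)
11 GB → drive 7 (remaining 5 GB)
10 GB → drive 8 (remaining 6 GB)
9 GB → drive 9 (remaining 7 GB)
7 GB → drive 9 (remaining 0 GB)
6 GB → drive 8 (remaining 0 GB)
6 GB → drive 10 (remaining 10 GB)
5 GB → drive 7 (remaining 0 GB)
5 GB → drive 10 (remaining 5 GB)
3 GB → drive 3 (remaining 0 GB)

10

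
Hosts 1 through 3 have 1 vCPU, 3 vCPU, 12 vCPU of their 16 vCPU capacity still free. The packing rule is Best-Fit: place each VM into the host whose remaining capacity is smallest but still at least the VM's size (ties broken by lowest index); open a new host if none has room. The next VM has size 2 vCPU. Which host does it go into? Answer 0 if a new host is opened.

2

Hosts with room: host 2 (3 vCPU), host 3 (12 vCPU).
Tightest fit is host 2 with 3 vCPU free.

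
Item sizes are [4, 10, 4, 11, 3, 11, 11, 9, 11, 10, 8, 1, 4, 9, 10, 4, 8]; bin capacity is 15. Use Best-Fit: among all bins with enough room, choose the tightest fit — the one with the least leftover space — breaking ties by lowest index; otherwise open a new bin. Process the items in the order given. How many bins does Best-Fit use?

Put 4 in bin 1; 11 remain.
Put 10 in bin 1; 1 remain.
Put 4 in bin 2; 11 remain.
Put 11 in bin 2; 0 remain.
Put 3 in bin 3; 12 remain.
Put 11 in bin 3; 1 remain.
Put 11 in bin 4; 4 remain.
Put 9 in bin 5; 6 remain.
Put 11 in bin 6; 4 remain.
Put 10 in bin 7; 5 remain.
Put 8 in bin 8; 7 remain.
Put 1 in bin 1; 0 remain.
Put 4 in bin 4; 0 remain.
Put 9 in bin 9; 6 remain.
Put 10 in bin 10; 5 remain.
Put 4 in bin 6; 0 remain.
Put 8 in bin 11; 7 remain.
Final bins: [4,10,1] [4,11] [3,11] [11,4] [9] [11,4] [10] [8] [9] [10] [8].

11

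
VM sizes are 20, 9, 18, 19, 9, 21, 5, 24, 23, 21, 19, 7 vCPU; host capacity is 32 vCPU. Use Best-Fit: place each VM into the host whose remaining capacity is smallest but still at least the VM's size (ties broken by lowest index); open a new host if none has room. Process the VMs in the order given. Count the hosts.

host 1: place 20 vCPU, 12 vCPU left
host 1: place 9 vCPU, 3 vCPU left
host 2: place 18 vCPU, 14 vCPU left
host 3: place 19 vCPU, 13 vCPU left
host 3: place 9 vCPU, 4 vCPU left
host 4: place 21 vCPU, 11 vCPU left
host 4: place 5 vCPU, 6 vCPU left
host 5: place 24 vCPU, 8 vCPU left
host 6: place 23 vCPU, 9 vCPU left
host 7: place 21 vCPU, 11 vCPU left
host 8: place 19 vCPU, 13 vCPU left
host 5: place 7 vCPU, 1 vCPU left
Final hosts: [20,9] [18] [19,9] [21,5] [24,7] [23] [21] [19].

8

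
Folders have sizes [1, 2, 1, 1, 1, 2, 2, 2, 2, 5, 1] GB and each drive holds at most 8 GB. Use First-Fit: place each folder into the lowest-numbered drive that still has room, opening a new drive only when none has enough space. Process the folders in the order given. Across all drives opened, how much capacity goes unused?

4

drive 1: place 1 GB, 7 GB left
drive 1: place 2 GB, 5 GB left
drive 1: place 1 GB, 4 GB left
drive 1: place 1 GB, 3 GB left
drive 1: place 1 GB, 2 GB left
drive 1: place 2 GB, 0 GB left
drive 2: place 2 GB, 6 GB left
drive 2: place 2 GB, 4 GB left
drive 2: place 2 GB, 2 GB left
drive 3: place 5 GB, 3 GB left
drive 2: place 1 GB, 1 GB left
3 drives × 8 GB = 24 GB; used 20 GB; unused 4 GB.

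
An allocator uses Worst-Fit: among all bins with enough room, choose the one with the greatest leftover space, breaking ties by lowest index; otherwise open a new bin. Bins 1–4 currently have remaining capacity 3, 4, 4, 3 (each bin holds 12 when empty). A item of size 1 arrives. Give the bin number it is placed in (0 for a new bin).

2

Bins with room: bin 1 (3), bin 2 (4), bin 3 (4), bin 4 (3).
Most room is bin 2 with 4 free.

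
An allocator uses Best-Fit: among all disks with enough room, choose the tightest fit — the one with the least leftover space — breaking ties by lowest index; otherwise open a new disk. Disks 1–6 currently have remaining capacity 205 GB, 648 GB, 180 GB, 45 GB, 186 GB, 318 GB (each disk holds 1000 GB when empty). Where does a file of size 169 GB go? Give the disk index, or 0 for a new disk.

Disks with room: disk 1 (205 GB), disk 2 (648 GB), disk 3 (180 GB), disk 5 (186 GB), disk 6 (318 GB).
Tightest fit is disk 3 with 180 GB free.

3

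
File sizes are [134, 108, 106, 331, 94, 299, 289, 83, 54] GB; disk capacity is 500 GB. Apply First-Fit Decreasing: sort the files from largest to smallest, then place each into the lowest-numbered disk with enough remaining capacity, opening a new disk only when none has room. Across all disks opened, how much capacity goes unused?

Sorted descending: 331, 299, 289, 134, 108, 106, 94, 83, 54.
Put 331 GB in disk 1; 169 GB remain.
Put 299 GB in disk 2; 201 GB remain.
Put 289 GB in disk 3; 211 GB remain.
Put 134 GB in disk 1; 35 GB remain.
Put 108 GB in disk 2; 93 GB remain.
Put 106 GB in disk 3; 105 GB remain.
Put 94 GB in disk 3; 11 GB remain.
Put 83 GB in disk 2; 10 GB remain.
Put 54 GB in disk 4; 446 GB remain.
4 disks × 500 GB = 2000 GB; used 1498 GB; unused 502 GB.

502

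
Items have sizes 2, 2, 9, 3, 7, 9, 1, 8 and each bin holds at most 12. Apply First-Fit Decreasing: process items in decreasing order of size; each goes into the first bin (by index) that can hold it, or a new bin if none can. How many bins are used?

4 bins

Sorted descending: 9, 9, 8, 7, 3, 2, 2, 1.
9 → bin 1 (remaining 3)
9 → bin 2 (remaining 3)
8 → bin 3 (remaining 4)
7 → bin 4 (remaining 5)
3 → bin 1 (remaining 0)
2 → bin 2 (remaining 1)
2 → bin 3 (remaining 2)
1 → bin 2 (remaining 0)
Final bins: [9,3] [9,2,1] [8,2] [7].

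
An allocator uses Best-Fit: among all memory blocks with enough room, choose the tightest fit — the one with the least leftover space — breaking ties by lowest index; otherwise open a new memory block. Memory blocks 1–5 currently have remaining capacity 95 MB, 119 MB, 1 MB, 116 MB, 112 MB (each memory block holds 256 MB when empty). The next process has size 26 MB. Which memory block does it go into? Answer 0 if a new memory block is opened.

Memory blocks with room: memory block 1 (95 MB), memory block 2 (119 MB), memory block 4 (116 MB), memory block 5 (112 MB).
Tightest fit is memory block 1 with 95 MB free.

1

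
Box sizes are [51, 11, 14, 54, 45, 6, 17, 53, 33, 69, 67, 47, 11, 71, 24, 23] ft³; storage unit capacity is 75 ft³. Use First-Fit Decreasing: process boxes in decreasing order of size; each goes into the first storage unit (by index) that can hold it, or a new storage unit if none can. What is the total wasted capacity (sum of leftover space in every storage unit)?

Sorted descending: 71, 69, 67, 54, 53, 51, 47, 45, 33, 24, 23, 17, 14, 11, 11, 6.
storage unit 1: place 71 ft³, 4 ft³ left
storage unit 2: place 69 ft³, 6 ft³ left
storage unit 3: place 67 ft³, 8 ft³ left
storage unit 4: place 54 ft³, 21 ft³ left
storage unit 5: place 53 ft³, 22 ft³ left
storage unit 6: place 51 ft³, 24 ft³ left
storage unit 7: place 47 ft³, 28 ft³ left
storage unit 8: place 45 ft³, 30 ft³ left
storage unit 9: place 33 ft³, 42 ft³ left
storage unit 6: place 24 ft³, 0 ft³ left
storage unit 7: place 23 ft³, 5 ft³ left
storage unit 4: place 17 ft³, 4 ft³ left
storage unit 5: place 14 ft³, 8 ft³ left
storage unit 8: place 11 ft³, 19 ft³ left
storage unit 8: place 11 ft³, 8 ft³ left
storage unit 2: place 6 ft³, 0 ft³ left
9 storage units × 75 ft³ = 675 ft³; used 596 ft³; unused 79 ft³.

79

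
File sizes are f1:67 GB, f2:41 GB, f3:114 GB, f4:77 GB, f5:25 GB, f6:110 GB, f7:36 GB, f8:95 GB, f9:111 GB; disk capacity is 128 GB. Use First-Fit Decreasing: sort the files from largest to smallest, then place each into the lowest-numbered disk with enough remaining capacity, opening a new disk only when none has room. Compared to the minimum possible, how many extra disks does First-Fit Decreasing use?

First-Fit Decreasing: [114] [111] [110] [95,25] [77,41] [67,36] → 6 disks.
Total size 676 GB; any packing needs at least ⌈676/128⌉ = 6 disks.
So 6 is already optimal.

0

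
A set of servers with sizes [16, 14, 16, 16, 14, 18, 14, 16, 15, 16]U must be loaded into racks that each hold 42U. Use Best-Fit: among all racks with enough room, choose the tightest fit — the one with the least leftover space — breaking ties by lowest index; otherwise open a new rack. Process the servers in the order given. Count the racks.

Put 16U in rack 1; 26U remain.
Put 14U in rack 1; 12U remain.
Put 16U in rack 2; 26U remain.
Put 16U in rack 2; 10U remain.
Put 14U in rack 3; 28U remain.
Put 18U in rack 3; 10U remain.
Put 14U in rack 4; 28U remain.
Put 16U in rack 4; 12U remain.
Put 15U in rack 5; 27U remain.
Put 16U in rack 5; 11U remain.
Final racks: [16,14] [16,16] [14,18] [14,16] [15,16].

5 racks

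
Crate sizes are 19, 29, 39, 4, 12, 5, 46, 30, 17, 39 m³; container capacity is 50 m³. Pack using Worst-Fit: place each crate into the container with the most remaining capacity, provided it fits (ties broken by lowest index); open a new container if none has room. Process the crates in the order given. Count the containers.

6

19 m³ → container 1 (remaining 31 m³)
29 m³ → container 1 (remaining 2 m³)
39 m³ → container 2 (remaining 11 m³)
4 m³ → container 2 (remaining 7 m³)
12 m³ → container 3 (remaining 38 m³)
5 m³ → container 3 (remaining 33 m³)
46 m³ → container 4 (remaining 4 m³)
30 m³ → container 3 (remaining 3 m³)
17 m³ → container 5 (remaining 33 m³)
39 m³ → container 6 (remaining 11 m³)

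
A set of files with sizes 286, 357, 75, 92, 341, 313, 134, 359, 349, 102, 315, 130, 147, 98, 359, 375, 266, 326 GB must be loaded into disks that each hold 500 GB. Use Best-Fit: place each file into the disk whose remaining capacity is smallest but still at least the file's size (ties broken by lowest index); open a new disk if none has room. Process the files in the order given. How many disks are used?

286 GB → disk 1 (remaining 214 GB)
357 GB → disk 2 (remaining 143 GB)
75 GB → disk 2 (remaining 68 GB)
92 GB → disk 1 (remaining 122 GB)
341 GB → disk 3 (remaining 159 GB)
313 GB → disk 4 (remaining 187 GB)
134 GB → disk 3 (remaining 25 GB)
359 GB → disk 5 (remaining 141 GB)
349 GB → disk 6 (remaining 151 GB)
102 GB → disk 1 (remaining 20 GB)
315 GB → disk 7 (remaining 185 GB)
130 GB → disk 5 (remaining 11 GB)
147 GB → disk 6 (remaining 4 GB)
98 GB → disk 7 (remaining 87 GB)
359 GB → disk 8 (remaining 141 GB)
375 GB → disk 9 (remaining 125 GB)
266 GB → disk 10 (remaining 234 GB)
326 GB → disk 11 (remaining 174 GB)
Final disks: [286,92,102] [357,75] [341,134] [313] [359,130] [349,147] [315,98] [359] [375] [266] [326].

11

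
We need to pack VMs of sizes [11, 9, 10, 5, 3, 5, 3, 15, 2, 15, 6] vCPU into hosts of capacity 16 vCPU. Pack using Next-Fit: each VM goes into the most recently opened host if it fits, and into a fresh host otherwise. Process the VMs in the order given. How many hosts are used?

host 1: place 11 vCPU, 5 vCPU left
host 2: place 9 vCPU, 7 vCPU left
host 3: place 10 vCPU, 6 vCPU left
host 3: place 5 vCPU, 1 vCPU left
host 4: place 3 vCPU, 13 vCPU left
host 4: place 5 vCPU, 8 vCPU left
host 4: place 3 vCPU, 5 vCPU left
host 5: place 15 vCPU, 1 vCPU left
host 6: place 2 vCPU, 14 vCPU left
host 7: place 15 vCPU, 1 vCPU left
host 8: place 6 vCPU, 10 vCPU left
Final hosts: [11] [9] [10,5] [3,5,3] [15] [2] [15] [6].

8 hosts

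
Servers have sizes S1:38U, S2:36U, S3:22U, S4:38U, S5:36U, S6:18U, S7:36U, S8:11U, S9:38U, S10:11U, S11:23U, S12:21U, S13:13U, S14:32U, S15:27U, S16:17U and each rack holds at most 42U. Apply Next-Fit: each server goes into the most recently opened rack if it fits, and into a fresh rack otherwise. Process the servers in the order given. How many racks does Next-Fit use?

14

rack 1: place S1 (38U), 4U left
rack 2: place S2 (36U), 6U left
rack 3: place S3 (22U), 20U left
rack 4: place S4 (38U), 4U left
rack 5: place S5 (36U), 6U left
rack 6: place S6 (18U), 24U left
rack 7: place S7 (36U), 6U left
rack 8: place S8 (11U), 31U left
rack 9: place S9 (38U), 4U left
rack 10: place S10 (11U), 31U left
rack 10: place S11 (23U), 8U left
rack 11: place S12 (21U), 21U left
rack 11: place S13 (13U), 8U left
rack 12: place S14 (32U), 10U left
rack 13: place S15 (27U), 15U left
rack 14: place S16 (17U), 25U left
Final racks: [38] [36] [22] [38] [36] [18] [36] [11] [38] [11,23] [21,13] [32] [27] [17].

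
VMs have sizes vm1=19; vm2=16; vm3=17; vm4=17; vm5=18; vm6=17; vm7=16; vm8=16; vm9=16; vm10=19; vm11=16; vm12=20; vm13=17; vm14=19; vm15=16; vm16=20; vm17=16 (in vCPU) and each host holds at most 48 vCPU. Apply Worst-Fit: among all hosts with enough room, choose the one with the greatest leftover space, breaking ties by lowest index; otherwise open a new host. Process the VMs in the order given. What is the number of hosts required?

Put vm1 (19 vCPU) in host 1; 29 vCPU remain.
Put vm2 (16 vCPU) in host 1; 13 vCPU remain.
Put vm3 (17 vCPU) in host 2; 31 vCPU remain.
Put vm4 (17 vCPU) in host 2; 14 vCPU remain.
Put vm5 (18 vCPU) in host 3; 30 vCPU remain.
Put vm6 (17 vCPU) in host 3; 13 vCPU remain.
Put vm7 (16 vCPU) in host 4; 32 vCPU remain.
Put vm8 (16 vCPU) in host 4; 16 vCPU remain.
Put vm9 (16 vCPU) in host 4; 0 vCPU remain.
Put vm10 (19 vCPU) in host 5; 29 vCPU remain.
Put vm11 (16 vCPU) in host 5; 13 vCPU remain.
Put vm12 (20 vCPU) in host 6; 28 vCPU remain.
Put vm13 (17 vCPU) in host 6; 11 vCPU remain.
Put vm14 (19 vCPU) in host 7; 29 vCPU remain.
Put vm15 (16 vCPU) in host 7; 13 vCPU remain.
Put vm16 (20 vCPU) in host 8; 28 vCPU remain.
Put vm17 (16 vCPU) in host 8; 12 vCPU remain.
Final hosts: [19,16] [17,17] [18,17] [16,16,16] [19,16] [20,17] [19,16] [20,16].

8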